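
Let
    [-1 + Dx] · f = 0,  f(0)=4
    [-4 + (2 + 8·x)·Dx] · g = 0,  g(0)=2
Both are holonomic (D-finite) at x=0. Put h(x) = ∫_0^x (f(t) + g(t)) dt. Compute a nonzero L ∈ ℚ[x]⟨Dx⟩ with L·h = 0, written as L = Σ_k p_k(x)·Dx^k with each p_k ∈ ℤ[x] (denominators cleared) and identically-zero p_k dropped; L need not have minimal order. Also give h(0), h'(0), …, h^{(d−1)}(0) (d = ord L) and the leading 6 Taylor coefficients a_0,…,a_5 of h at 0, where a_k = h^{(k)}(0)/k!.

f: a_k = 4, 4, 2, 2/3, 1/6, 1/30, …
g: a_k = 2, 4, -4, 8, -20, 56, …
Sum ⇒ L₀ = lclm(L_f,L_g) in ℚ(x)⟨Dx⟩.
h=∫₀ˣh₀: take L = L₀·Dx.
L = (6 + 8·x)·Dx + (-5 - 8·x - 16·x^2)·Dx^2 + (-1 + 16·x^2)·Dx^3  (order 3).
h: a_k = 0, 6, 4, -2/3, 13/6, -119/30, …
ICs: h(0) = 0, h′(0) = 6, h′′(0) = 8.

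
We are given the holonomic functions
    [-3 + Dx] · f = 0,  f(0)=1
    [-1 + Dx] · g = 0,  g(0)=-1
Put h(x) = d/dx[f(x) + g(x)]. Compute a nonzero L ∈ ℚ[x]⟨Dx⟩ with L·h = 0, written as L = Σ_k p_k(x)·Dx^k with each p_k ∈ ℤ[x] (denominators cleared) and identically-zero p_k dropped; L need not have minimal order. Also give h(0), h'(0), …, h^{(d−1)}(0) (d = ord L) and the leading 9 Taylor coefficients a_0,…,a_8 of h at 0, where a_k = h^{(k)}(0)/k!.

L = 3 - 4·Dx + Dx^2  (order 2).
h: a_k = 2, 8, 13, 40/3, 121/12, 91/15, 1093/360, 82/63, 9841/20160, …
ICs: h(0) = 2, h′(0) = 8.

f: a_k = 1, 3, 9/2, 9/2, 27/8, 81/40, 81/80, 243/560, 729/4480, …
g: a_k = -1, -1, -1/2, -1/6, -1/24, -1/120, -1/720, -1/5040, -1/40320, …
h₀=f+g: left-lcm gives L₀, ord ≤ 2.
Derive L from L₀ (diff closure).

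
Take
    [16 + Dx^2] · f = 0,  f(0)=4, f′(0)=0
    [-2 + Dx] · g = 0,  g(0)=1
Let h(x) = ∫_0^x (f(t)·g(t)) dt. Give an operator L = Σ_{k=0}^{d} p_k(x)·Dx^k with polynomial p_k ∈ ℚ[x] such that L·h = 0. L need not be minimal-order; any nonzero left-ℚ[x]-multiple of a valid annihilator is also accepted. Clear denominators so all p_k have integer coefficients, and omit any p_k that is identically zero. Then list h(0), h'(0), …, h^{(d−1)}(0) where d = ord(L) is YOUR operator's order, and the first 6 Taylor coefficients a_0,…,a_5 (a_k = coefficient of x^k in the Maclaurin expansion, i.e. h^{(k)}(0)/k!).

f: a_k = 4, 0, -32, 0, 128/3, 0, …
g: a_k = 1, 2, 2, 4/3, 2/3, 4/15, …
Product ⇒ symmetric product L₀, ord ≤ 2.
Integrate: L := L₀·Dx.
L = 20·Dx - 4·Dx^2 + Dx^3  (order 3).
h: a_k = 0, 4, 4, -8, -44/3, -56/15, …
ICs: h(0) = 0, h′(0) = 4, h′′(0) = 8.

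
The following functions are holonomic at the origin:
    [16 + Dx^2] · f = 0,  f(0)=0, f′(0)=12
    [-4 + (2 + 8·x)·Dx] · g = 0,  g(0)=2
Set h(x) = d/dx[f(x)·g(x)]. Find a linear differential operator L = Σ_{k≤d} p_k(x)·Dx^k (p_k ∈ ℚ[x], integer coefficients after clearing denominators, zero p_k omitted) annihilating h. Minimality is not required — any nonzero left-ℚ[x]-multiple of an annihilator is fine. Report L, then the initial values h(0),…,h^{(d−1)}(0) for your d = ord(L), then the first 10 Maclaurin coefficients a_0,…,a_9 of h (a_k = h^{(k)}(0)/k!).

L = (212 + 2304·x + 8704·x^2 + 16384·x^3 + 16384·x^4) + (-4 - 144·x - 768·x^2 - 1024·x^3)·Dx + (7 + 88·x + 432·x^2 + 1024·x^3 + 1024·x^4)·Dx^2  (order 2).
h: a_k = 24, 96, -336, -128, -304, 15552/5, -31456/3, 3956224/105, -2964400/21, 100374592/189, …
ICs: h(0) = 24, h′(0) = 96.

f: a_k = 0, 12, 0, -32, 0, 128/5, 0, -1024/105, 0, 2048/945, …
g: a_k = 2, 4, -4, 8, -20, 56, -168, 528, -1716, 5720, …
Sym-product of L_f,L_g gives L₀ (≤ ord 2).
Differentiate: ansatz ord ≤ ord L₀ ⇒ L.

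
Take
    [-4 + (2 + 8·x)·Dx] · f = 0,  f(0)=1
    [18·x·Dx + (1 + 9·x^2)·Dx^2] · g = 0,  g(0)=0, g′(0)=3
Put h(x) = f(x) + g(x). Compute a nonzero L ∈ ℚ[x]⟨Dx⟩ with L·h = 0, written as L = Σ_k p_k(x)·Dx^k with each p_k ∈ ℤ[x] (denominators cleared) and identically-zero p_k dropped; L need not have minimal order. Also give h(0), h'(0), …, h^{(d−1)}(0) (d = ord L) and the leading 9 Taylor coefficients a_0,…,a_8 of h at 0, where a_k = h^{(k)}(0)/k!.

L = (-18 - 180·x + 486·x^2 + 972·x^3)·Dx + (-15 - 72·x - 9·x^2 + 1944·x^3 + 3402·x^4)·Dx^2 + (-1 + 5·x + 54·x^2 + 153·x^3 + 567·x^4 + 972·x^5)·Dx^3  (order 3).
h: a_k = 1, 5, -2, -5, -10, 383/5, -84, -339/7, -858, …
ICs: h(0) = 1, h′(0) = 5, h′′(0) = -4.

f: a_k = 1, 2, -2, 4, -10, 28, -84, 264, -858, …
g: a_k = 0, 3, 0, -9, 0, 243/5, 0, -2187/7, 0, …
f+g: L₀ = lclm(L_f,L_g), ord ≤ 1+2.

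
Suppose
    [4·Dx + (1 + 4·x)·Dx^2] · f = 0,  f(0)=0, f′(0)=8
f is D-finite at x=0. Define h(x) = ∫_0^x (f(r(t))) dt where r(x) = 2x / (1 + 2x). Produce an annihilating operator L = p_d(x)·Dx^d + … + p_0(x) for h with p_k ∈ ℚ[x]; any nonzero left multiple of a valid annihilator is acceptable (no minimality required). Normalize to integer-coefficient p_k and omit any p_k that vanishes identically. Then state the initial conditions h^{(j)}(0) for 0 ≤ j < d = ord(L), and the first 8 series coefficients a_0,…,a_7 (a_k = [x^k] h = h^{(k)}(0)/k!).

f: a_k = 0, 8, -16, 128/3, -128, 2048/5, -4096/3, 32768/7, …
h₀=f(r): pull back L_f along r ⇒ L₀.
h=∫h₀ ⇒ L = L₀·Dx.
L = (12 + 40·x)·Dx^2 + (1 + 12·x + 20·x^2)·Dx^3  (order 3).
h: a_k = 0, 0, 8, -32, 496/3, -4992/5, 99968/15, -47616, …
ICs: h(0) = 0, h′(0) = 0, h′′(0) = 16.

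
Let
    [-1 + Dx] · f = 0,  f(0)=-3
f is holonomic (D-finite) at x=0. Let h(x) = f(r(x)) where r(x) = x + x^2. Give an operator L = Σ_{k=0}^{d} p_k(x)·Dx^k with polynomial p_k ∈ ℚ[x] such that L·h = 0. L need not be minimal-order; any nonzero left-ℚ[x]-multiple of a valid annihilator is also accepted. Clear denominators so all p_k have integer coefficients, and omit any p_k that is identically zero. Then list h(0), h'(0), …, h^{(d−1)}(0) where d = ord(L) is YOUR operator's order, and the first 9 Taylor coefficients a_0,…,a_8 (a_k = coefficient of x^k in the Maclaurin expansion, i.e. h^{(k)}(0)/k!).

L = (-1 - 2·x) + Dx  (order 1).
h: a_k = -3, -3, -9/2, -7/2, -25/8, -81/40, -331/240, -1303/1680, -1979/4480, …
ICs: h(0) = -3.

f: a_k = -3, -3, -3/2, -1/2, -1/8, -1/40, -1/240, -1/1680, -1/13440, …
L₀ from L_f via x↦r, Dx↦r'^{-1}Dx.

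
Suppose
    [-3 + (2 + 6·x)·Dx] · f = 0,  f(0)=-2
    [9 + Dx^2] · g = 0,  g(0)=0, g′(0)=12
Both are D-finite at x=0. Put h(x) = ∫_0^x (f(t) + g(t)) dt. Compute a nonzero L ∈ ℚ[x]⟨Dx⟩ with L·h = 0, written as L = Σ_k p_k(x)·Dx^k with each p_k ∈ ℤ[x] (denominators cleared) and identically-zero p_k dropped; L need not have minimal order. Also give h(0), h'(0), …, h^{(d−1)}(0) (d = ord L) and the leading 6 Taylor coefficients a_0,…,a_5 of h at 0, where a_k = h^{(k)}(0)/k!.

f: a_k = -2, -3, 9/4, -27/8, 405/64, -1701/128, …
g: a_k = 0, 12, 0, -18, 0, 81/10, …
Weyl lclm of L_f,L_g ⇒ L₀ (ord ≤ 3).
∫: right-multiply L₀ by Dx.
L = (-63 - 216·x - 324·x^2)·Dx + (18 + 198·x + 648·x^2 + 648·x^3)·Dx^2 + (-7 - 24·x - 36·x^2)·Dx^3 + (2 + 22·x + 72·x^2 + 72·x^3)·Dx^4  (order 4).
h: a_k = 0, -2, 9/2, 3/4, -171/32, 81/64, …
ICs: h(0) = 0, h′(0) = -2, h′′(0) = 9, h′′′(0) = 9/2.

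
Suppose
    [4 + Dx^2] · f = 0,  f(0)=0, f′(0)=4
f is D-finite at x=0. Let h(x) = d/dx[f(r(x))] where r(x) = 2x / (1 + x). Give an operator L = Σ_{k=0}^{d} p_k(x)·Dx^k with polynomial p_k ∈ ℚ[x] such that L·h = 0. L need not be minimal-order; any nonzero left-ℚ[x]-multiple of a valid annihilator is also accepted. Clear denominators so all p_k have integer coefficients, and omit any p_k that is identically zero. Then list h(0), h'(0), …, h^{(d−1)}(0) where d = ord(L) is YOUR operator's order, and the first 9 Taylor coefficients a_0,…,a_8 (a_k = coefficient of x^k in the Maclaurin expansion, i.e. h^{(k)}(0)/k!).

L = (22 + 12·x + 6·x^2) + (6 + 18·x + 18·x^2 + 6·x^3)·Dx + (1 + 4·x + 6·x^2 + 4·x^3 + x^4)·Dx^2  (order 2).
h: a_k = 8, -16, -40, 224, -1544/3, 720, -19688/45, -40256/45, 240824/63, …
ICs: h(0) = 8, h′(0) = -16.

f: a_k = 0, 4, 0, -8/3, 0, 8/15, 0, -16/315, 0, …
f∘r: x↦r, Dx↦Dx/r' in L_f ⇒ L₀.
Derive L from L₀ (diff closure).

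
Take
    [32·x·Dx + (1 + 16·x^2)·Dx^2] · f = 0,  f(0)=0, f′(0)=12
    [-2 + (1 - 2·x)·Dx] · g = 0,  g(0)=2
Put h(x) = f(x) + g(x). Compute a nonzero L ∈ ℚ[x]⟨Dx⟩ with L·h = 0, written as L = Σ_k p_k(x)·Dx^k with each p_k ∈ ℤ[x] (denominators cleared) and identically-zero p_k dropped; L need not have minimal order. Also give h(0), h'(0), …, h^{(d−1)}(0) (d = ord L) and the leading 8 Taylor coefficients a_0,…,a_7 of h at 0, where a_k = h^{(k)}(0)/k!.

L = (32 - 256·x - 1536·x^2)·Dx + (-14 + 32·x + 160·x^2 - 1536·x^3)·Dx^2 + (1 + 6·x + 96·x^3 - 256·x^4)·Dx^3  (order 3).
h: a_k = 2, 16, 8, -48, 32, 3392/5, 128, -47360/7, …
ICs: h(0) = 2, h′(0) = 16, h′′(0) = 16.

f: a_k = 0, 12, 0, -64, 0, 3072/5, 0, -49152/7, …
g: a_k = 2, 4, 8, 16, 32, 64, 128, 256, …
Weyl lclm of L_f,L_g ⇒ L₀ (ord ≤ 3).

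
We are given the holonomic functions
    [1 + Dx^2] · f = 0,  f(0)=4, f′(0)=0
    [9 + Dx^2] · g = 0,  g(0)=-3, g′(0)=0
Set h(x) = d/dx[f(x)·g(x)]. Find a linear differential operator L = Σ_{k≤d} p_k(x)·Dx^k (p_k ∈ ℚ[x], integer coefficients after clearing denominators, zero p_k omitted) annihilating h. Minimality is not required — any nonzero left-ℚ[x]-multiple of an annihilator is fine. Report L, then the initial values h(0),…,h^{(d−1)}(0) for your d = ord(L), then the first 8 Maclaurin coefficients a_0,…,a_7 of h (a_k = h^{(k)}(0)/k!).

f: a_k = 4, 0, -2, 0, 1/6, 0, -1/180, 0, …
g: a_k = -3, 0, 27/2, 0, -81/8, 0, 243/80, 0, …
Sym-product of L_f,L_g gives L₀ (≤ ord 4).
Differentiate: ansatz ord ≤ ord L₀ ⇒ L.
L = 64 + 20·Dx^2 + Dx^4  (order 4).
h: a_k = 0, 120, 0, -272, 0, 208, 0, -8224/105, …
ICs: h(0) = 0, h′(0) = 120, h′′(0) = 0, h′′′(0) = -1632.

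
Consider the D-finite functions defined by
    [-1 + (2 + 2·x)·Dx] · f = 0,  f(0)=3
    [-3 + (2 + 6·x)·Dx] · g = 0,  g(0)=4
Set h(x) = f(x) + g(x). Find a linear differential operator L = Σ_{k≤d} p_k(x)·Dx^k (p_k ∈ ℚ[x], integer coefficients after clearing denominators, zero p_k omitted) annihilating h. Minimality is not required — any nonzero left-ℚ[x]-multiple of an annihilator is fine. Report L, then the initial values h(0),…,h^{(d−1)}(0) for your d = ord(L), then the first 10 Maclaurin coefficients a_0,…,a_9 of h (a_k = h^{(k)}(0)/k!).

f: a_k = 3, 3/2, -3/8, 3/16, -15/128, 21/256, -63/1024, 99/2048, -1287/32768, 2145/65536, …
g: a_k = 4, 6, -9/2, 27/4, -405/32, 1701/64, -15309/256, 72171/512, -2814669/8192, 14073345/16384, …
h₀=f+g: left-lcm gives L₀, ord ≤ 2.
L = -3 + (8 + 12·x)·Dx + (4 + 16·x + 12·x^2)·Dx^2  (order 2).
h: a_k = 7, 15/2, -39/8, 111/16, -1635/128, 6825/256, -61299/1024, 288783/2048, -11259963/32768, 56295525/65536, …
ICs: h(0) = 7, h′(0) = 15/2.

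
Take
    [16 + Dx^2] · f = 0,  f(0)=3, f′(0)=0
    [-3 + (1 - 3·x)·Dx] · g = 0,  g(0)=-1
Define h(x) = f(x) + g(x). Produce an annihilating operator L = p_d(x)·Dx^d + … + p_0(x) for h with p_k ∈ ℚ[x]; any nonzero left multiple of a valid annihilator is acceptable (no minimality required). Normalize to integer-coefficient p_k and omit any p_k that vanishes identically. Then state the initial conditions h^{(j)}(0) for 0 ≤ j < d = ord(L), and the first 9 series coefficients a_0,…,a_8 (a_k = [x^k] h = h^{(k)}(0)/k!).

f: a_k = 3, 0, -24, 0, 32, 0, -256/15, 0, 512/105, …
g: a_k = -1, -3, -9, -27, -81, -243, -729, -2187, -6561, …
Weyl lclm of L_f,L_g ⇒ L₀ (ord ≤ 3).
L = (-1680 + 2304·x - 3456·x^2) + (272 - 1584·x + 3456·x^2 - 3456·x^3)·Dx + (-105 + 144·x - 216·x^2)·Dx^2 + (17 - 99·x + 216·x^2 - 216·x^3)·Dx^3  (order 3).
h: a_k = 2, -3, -33, -27, -49, -243, -11191/15, -2187, -688393/105, …
ICs: h(0) = 2, h′(0) = -3, h′′(0) = -66.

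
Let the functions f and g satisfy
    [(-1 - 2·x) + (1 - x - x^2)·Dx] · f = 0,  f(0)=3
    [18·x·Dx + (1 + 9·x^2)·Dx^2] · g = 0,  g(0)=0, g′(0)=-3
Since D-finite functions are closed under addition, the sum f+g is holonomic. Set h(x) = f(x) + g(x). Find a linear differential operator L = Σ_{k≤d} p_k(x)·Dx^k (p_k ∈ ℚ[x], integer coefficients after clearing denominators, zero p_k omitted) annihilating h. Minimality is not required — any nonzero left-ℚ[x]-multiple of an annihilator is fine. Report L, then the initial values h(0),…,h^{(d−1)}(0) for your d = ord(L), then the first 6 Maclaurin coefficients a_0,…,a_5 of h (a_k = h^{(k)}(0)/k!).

L = (-36 + 144·x + 1440·x^2 + 2376·x^3 + 3186·x^4 + 486·x^6)·Dx + (18 + 24·x - 108·x^2 + 444·x^3 + 2313·x^4 + 2178·x^5 + 243·x^6 + 486·x^7)·Dx^2 + (-2 - 10·x - 34·x^2 - 48·x^3 - 123·x^4 + 387·x^5 + 198·x^6 + 81·x^7 + 81·x^8)·Dx^3  (order 3).
h: a_k = 3, 0, 6, 18, 15, -123/5, …
ICs: h(0) = 3, h′(0) = 0, h′′(0) = 12.

f: a_k = 3, 3, 6, 9, 15, 24, …
g: a_k = 0, -3, 0, 9, 0, -243/5, …
L₀ := lclm(L_f,L_g); ord L₀ ≤ 1+2.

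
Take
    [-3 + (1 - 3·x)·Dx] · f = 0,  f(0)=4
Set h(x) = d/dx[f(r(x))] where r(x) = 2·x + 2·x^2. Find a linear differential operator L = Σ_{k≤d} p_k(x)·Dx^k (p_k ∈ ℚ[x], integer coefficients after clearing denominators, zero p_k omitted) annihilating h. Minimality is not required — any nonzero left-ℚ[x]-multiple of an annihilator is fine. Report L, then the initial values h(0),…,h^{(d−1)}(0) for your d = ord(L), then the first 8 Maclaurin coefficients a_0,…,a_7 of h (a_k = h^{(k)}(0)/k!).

f: a_k = 4, 12, 36, 108, 324, 972, 2916, 8748, …
h₀=f(r): pull back L_f along r ⇒ L₀.
h=h₀': d/dx-closure on L₀ ⇒ L.
L = (14 + 36·x + 36·x^2) + (-1 + 4·x + 18·x^2 + 12·x^3)·Dx  (order 1).
h: a_k = 24, 336, 3456, 31680, 272160, 2244672, 17998848, 141378048, …
ICs: h(0) = 24.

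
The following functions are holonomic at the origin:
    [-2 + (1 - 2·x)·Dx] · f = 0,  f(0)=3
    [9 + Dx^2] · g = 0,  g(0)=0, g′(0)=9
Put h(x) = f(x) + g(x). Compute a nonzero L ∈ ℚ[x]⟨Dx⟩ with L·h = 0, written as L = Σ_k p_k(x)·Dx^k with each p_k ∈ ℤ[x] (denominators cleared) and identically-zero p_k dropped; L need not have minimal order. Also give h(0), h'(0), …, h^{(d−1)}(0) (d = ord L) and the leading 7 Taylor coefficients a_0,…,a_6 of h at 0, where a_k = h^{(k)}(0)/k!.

f: a_k = 3, 6, 12, 24, 48, 96, 192, …
g: a_k = 0, 9, 0, -27/2, 0, 243/40, 0, …
h₀=f+g: left-lcm gives L₀, ord ≤ 3.
L = (594 - 648·x + 648·x^2) + (-153 + 630·x - 972·x^2 + 648·x^3)·Dx + (66 - 72·x + 72·x^2)·Dx^2 + (-17 + 70·x - 108·x^2 + 72·x^3)·Dx^3  (order 3).
h: a_k = 3, 15, 12, 21/2, 48, 4083/40, 192, …
ICs: h(0) = 3, h′(0) = 15, h′′(0) = 24.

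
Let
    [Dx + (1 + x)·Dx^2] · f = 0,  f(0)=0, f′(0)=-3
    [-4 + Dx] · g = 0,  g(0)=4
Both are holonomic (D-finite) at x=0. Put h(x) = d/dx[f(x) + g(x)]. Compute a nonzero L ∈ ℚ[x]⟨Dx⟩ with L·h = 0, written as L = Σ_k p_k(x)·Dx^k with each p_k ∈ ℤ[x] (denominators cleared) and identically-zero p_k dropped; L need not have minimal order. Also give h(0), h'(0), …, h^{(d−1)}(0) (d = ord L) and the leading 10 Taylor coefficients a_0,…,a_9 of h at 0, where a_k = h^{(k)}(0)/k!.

L = (-24 - 16·x) + (-14 - 32·x - 16·x^2)·Dx + (5 + 9·x + 4·x^2)·Dx^2  (order 2).
h: a_k = 13, 67, 125, 521/3, 503/3, 2093/15, 3961/45, 17329/315, 7247/315, 41273/2835, …
ICs: h(0) = 13, h′(0) = 67.

f: a_k = 0, -3, 3/2, -1, 3/4, -3/5, 1/2, -3/7, 3/8, -1/3, …
g: a_k = 4, 16, 32, 128/3, 128/3, 512/15, 1024/45, 4096/315, 2048/315, 8192/2835, …
Weyl lclm of L_f,L_g ⇒ L₀ (ord ≤ 3).
h₀' ⇒ L via d/dx closure of L₀.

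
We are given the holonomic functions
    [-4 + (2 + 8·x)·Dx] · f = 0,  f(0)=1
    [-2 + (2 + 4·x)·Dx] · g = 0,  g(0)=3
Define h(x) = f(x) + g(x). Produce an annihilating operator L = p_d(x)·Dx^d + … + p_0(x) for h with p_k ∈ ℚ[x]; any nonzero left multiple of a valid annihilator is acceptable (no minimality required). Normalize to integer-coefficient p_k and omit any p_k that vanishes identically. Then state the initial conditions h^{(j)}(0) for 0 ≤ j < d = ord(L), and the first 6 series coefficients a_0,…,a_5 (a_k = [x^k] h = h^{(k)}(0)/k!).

f: a_k = 1, 2, -2, 4, -10, 28, …
g: a_k = 3, 3, -3/2, 3/2, -15/8, 21/8, …
Sum ⇒ L₀ = lclm(L_f,L_g) in ℚ(x)⟨Dx⟩.
L = -2 + (3 + 8·x)·Dx + (1 + 6·x + 8·x^2)·Dx^2  (order 2).
h: a_k = 4, 5, -7/2, 11/2, -95/8, 245/8, …
ICs: h(0) = 4, h′(0) = 5.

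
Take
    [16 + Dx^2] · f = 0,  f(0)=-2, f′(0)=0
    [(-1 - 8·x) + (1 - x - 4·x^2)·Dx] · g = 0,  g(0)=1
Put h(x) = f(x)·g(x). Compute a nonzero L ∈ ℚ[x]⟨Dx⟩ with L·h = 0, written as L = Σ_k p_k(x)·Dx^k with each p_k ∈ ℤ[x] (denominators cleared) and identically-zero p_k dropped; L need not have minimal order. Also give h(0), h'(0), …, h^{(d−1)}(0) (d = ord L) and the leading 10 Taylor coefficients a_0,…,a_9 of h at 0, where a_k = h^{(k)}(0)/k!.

L = (-8 + 16·x + 64·x^2) + (2 + 16·x)·Dx + (-1 + x + 4·x^2)·Dx^2  (order 2).
h: a_k = -2, -2, 6, -2, 2/3, -22/3, 302/45, -1018/45, 34/35, -28198/315, …
ICs: h(0) = -2, h′(0) = -2.

f: a_k = -2, 0, 16, 0, -64/3, 0, 512/45, 0, -1024/315, 0, …
g: a_k = 1, 1, 5, 9, 29, 65, 181, 441, 1165, 2929, …
h₀=f·g: eliminate ⇒ L₀, order ≤ 2·1.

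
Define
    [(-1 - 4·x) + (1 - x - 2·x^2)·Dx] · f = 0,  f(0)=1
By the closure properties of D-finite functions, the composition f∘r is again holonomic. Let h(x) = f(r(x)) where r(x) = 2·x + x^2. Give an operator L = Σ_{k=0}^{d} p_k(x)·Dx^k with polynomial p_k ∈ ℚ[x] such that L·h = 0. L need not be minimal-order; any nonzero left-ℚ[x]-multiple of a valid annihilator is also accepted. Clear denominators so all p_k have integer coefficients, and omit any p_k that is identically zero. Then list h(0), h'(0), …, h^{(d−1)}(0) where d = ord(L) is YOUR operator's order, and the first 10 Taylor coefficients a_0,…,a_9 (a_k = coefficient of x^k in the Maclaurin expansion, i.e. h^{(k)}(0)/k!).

L = (2 + 16·x + 8·x^2) + (-1 + 3·x + 6·x^2 + 2·x^3)·Dx  (order 1).
h: a_k = 1, 2, 13, 52, 239, 1054, 4701, 20904, 93027, 413906, …
ICs: h(0) = 1.

f: a_k = 1, 1, 3, 5, 11, 21, 43, 85, 171, 341, …
L₀ from L_f via x↦r, Dx↦r'^{-1}Dx.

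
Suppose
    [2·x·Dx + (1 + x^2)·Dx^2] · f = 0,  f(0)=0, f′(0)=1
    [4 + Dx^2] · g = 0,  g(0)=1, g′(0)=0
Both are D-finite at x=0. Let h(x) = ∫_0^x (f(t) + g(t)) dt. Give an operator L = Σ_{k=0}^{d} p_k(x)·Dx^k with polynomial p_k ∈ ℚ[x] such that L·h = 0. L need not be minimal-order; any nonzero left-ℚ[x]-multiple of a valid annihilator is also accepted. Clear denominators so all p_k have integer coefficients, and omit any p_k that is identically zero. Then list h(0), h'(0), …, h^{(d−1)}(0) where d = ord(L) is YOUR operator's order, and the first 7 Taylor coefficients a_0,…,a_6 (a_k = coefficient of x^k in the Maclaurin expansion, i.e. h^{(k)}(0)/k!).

f: a_k = 0, 1, 0, -1/3, 0, 1/5, 0, …
g: a_k = 1, 0, -2, 0, 2/3, 0, -4/45, …
Sum ⇒ L₀ = lclm(L_f,L_g) in ℚ(x)⟨Dx⟩.
h=∫h₀ ⇒ L = L₀·Dx.
L = (-32·x + 80·x^3 + 16·x^5)·Dx^2 + (4 + 32·x^2 + 36·x^4 + 8·x^6)·Dx^3 + (-8·x + 20·x^3 + 4·x^5)·Dx^4 + (1 + 8·x^2 + 9·x^4 + 2·x^6)·Dx^5  (order 5).
h: a_k = 0, 1, 1/2, -2/3, -1/12, 2/15, 1/30, …
ICs: h(0) = 0, h′(0) = 1, h′′(0) = 1, h′′′(0) = -4, h′′′′(0) = -2.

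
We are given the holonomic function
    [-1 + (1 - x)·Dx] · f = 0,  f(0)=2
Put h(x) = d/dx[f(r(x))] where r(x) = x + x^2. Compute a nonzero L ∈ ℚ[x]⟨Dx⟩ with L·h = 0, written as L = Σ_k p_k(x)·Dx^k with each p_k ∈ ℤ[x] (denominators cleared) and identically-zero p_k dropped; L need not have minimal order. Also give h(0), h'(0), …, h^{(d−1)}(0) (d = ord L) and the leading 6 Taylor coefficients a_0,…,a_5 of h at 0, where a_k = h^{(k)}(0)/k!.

f: a_k = 2, 2, 2, 2, 2, 2, …
h₀=f(r): pull back L_f along r ⇒ L₀.
h=h₀': d/dx-closure on L₀ ⇒ L.
L = (4 + 6·x + 6·x^2) + (-1 - x + 3·x^2 + 2·x^3)·Dx  (order 1).
h: a_k = 2, 8, 18, 40, 80, 156, …
ICs: h(0) = 2.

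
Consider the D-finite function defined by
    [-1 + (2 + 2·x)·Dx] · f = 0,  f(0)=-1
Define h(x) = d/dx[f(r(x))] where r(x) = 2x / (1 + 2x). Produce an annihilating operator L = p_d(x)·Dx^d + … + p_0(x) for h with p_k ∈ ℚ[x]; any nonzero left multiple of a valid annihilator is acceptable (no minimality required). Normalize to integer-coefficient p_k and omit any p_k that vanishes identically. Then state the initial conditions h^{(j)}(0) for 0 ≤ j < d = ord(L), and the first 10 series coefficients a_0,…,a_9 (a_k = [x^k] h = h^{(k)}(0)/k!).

f: a_k = -1, -1/2, 1/8, -1/16, 5/128, -7/256, 21/1024, -33/2048, 429/32768, -715/65536, …
L₀ from L_f via x↦r, Dx↦r'^{-1}Dx.
Differentiate: ansatz ord ≤ ord L₀ ⇒ L.
L = (-5 - 16·x) + (-1 - 6·x - 8·x^2)·Dx  (order 1).
h: a_k = -1, 5, -39/2, 141/2, -1995/8, 7059/8, -50435/16, 182461/16, -5347827/128, 19815255/128, …
ICs: h(0) = -1.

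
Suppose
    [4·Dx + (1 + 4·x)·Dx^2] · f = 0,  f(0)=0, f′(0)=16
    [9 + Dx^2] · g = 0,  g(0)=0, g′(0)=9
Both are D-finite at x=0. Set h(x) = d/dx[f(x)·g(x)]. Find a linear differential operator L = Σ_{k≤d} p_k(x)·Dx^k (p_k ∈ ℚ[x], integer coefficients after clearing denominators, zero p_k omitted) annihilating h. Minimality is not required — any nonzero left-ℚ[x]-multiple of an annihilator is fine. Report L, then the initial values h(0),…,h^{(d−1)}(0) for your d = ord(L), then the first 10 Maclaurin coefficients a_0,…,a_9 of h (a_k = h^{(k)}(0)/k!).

f: a_k = 0, 16, -32, 256/3, -256, 4096/5, -8192/3, 65536/7, -32768, 1048576/9, …
g: a_k = 0, 9, 0, -27/2, 0, 243/40, 0, -729/560, 0, 729/4480, …
L₀ := L_f ⊗_s L_g (sym. prod.), ord ≤ 4.
Derive L from L₀ (diff closure).
L = (-153603 - 635688·x - 3184272·x^2 - 4292352·x^3 + 12503808·x^4 + 40310784·x^5 + 26873856·x^6) + (-47736 - 304992·x - 311040·x^2 + 2073600·x^3 + 7464960·x^4 + 5971968·x^5)·Dx + (-19110 - 88272·x - 352800·x^2 + 41472·x^3 + 3773952·x^4 + 8957952·x^5 + 5971968·x^6)·Dx^2 + (-5304 - 33888·x - 34560·x^2 + 230400·x^3 + 829440·x^4 + 663552·x^5)·Dx^3 + (-227 - 1960·x + 112·x^2 + 57600·x^3 + 264960·x^4 + 497664·x^5 + 331776·x^6)·Dx^4  (order 4).
h: a_k = 0, 288, -864, 2208, -9360, 37908, -746004/5, 20635704/35, -81761886/35, 1297874621/140, …
ICs: h(0) = 0, h′(0) = 288, h′′(0) = -1728, h′′′(0) = 13248.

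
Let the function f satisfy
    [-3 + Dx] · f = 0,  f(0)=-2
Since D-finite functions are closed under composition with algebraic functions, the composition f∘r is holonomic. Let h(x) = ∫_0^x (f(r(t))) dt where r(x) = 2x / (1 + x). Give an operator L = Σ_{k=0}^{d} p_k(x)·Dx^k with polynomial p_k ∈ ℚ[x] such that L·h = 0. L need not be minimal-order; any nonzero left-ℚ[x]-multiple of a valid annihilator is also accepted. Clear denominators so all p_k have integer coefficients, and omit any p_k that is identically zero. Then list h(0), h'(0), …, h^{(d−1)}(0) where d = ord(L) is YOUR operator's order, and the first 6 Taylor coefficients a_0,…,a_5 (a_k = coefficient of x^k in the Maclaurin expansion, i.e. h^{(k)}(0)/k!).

f: a_k = -2, -6, -9, -9, -27/4, -81/20, …
h₀=f(r): pull back L_f along r ⇒ L₀.
h=∫h₀ ⇒ L = L₀·Dx.
L = -6·Dx + (1 + 2·x + x^2)·Dx^2  (order 2).
h: a_k = 0, -2, -6, -8, -3, 12/5, …
ICs: h(0) = 0, h′(0) = -2.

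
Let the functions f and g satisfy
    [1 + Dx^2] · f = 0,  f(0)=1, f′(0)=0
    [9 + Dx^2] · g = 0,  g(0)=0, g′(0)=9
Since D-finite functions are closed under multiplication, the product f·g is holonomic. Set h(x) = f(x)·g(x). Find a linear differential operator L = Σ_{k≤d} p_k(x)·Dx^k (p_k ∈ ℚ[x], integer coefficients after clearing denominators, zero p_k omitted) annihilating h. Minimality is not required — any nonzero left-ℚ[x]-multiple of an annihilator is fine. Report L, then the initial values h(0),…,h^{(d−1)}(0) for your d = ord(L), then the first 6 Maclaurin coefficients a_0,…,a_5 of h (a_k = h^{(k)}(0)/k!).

L = 64 + 20·Dx^2 + Dx^4  (order 4).
h: a_k = 0, 9, 0, -18, 0, 66/5, …
ICs: h(0) = 0, h′(0) = 9, h′′(0) = 0, h′′′(0) = -108.

f: a_k = 1, 0, -1/2, 0, 1/24, 0, …
g: a_k = 0, 9, 0, -27/2, 0, 243/40, …
f·g: L₀ = L_f ⊗_s L_g, ord ≤ 2·2.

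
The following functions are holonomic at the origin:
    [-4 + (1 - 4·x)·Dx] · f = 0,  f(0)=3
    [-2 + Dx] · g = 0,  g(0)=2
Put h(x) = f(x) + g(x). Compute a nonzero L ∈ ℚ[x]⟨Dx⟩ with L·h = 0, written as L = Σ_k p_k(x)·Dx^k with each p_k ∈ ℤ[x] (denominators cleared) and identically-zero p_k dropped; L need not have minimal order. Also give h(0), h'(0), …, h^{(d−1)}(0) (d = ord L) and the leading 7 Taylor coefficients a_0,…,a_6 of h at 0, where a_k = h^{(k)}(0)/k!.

f: a_k = 3, 12, 48, 192, 768, 3072, 12288, …
g: a_k = 2, 4, 4, 8/3, 4/3, 8/15, 8/45, …
f+g: L₀ = lclm(L_f,L_g), ord ≤ 1+1.
L = (-24 - 32·x) + (14 + 16·x - 32·x^2)·Dx + (-1 + 16·x^2)·Dx^2  (order 2).
h: a_k = 5, 16, 52, 584/3, 2308/3, 46088/15, 552968/45, …
ICs: h(0) = 5, h′(0) = 16.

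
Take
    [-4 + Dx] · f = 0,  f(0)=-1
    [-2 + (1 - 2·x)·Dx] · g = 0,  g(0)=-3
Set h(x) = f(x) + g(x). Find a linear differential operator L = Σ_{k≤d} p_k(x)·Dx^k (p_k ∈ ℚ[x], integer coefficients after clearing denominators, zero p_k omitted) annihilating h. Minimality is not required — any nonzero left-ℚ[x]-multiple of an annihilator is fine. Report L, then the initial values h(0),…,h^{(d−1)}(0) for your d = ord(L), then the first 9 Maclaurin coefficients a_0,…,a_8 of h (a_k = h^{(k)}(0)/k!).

L = 32·x + (4 - 32·x + 32·x^2)·Dx + (-1 + 6·x - 8·x^2)·Dx^2  (order 2).
h: a_k = -4, -10, -20, -104/3, -176/3, -1568/15, -8896/45, -121984/315, -242432/315, …
ICs: h(0) = -4, h′(0) = -10.

f: a_k = -1, -4, -8, -32/3, -32/3, -128/15, -256/45, -1024/315, -512/315, …
g: a_k = -3, -6, -12, -24, -48, -96, -192, -384, -768, …
f+g: L₀ = lclm(L_f,L_g), ord ≤ 1+1.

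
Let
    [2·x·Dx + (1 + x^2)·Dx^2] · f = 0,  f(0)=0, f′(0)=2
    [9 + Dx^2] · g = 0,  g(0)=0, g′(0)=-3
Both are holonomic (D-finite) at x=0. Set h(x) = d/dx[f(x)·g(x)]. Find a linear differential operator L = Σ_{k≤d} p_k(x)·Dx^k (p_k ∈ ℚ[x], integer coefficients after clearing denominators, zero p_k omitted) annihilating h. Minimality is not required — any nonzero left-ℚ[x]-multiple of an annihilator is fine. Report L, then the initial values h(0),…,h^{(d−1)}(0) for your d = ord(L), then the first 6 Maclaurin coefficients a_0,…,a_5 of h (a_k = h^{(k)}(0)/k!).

L = (20358 + 86886·x^2 + 157437·x^4 + 155520·x^6 + 96228·x^8 + 36450·x^10 + 6561·x^12) + (6372·x + 25596·x^3 + 39960·x^5 + 32400·x^7 + 14580·x^9 + 2916·x^11)·Dx + (3432 + 15828·x^2 + 31110·x^4 + 33588·x^6 + 22032·x^8 + 8424·x^10 + 1458·x^12)·Dx^2 + (708·x + 2844·x^3 + 4440·x^5 + 3600·x^7 + 1620·x^9 + 324·x^11)·Dx^3 + (130 + 686·x^2 + 1513·x^4 + 1812·x^6 + 1260·x^8 + 486·x^10 + 81·x^12)·Dx^4  (order 4).
h: a_k = 0, -12, 0, 44, 0, -99/2, …
ICs: h(0) = 0, h′(0) = -12, h′′(0) = 0, h′′′(0) = 264.

f: a_k = 0, 2, 0, -2/3, 0, 2/5, …
g: a_k = 0, -3, 0, 9/2, 0, -81/40, …
h₀=f·g: eliminate ⇒ L₀, order ≤ 2·2.
h=h₀': d/dx-closure on L₀ ⇒ L.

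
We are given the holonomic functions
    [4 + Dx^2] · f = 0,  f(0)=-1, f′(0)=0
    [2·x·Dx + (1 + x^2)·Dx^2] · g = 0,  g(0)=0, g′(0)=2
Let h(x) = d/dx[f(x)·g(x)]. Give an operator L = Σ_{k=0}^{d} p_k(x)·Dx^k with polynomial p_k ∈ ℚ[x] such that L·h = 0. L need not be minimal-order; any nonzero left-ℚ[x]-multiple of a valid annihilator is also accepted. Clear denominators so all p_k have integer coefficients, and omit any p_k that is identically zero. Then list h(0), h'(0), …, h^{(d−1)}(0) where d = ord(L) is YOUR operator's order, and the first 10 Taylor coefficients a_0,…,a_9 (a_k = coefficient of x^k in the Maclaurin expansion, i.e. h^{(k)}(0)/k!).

L = (512 + 1824·x^2 + 2768·x^4 + 1920·x^6 + 912·x^8 + 320·x^10 + 64·x^12) + (248·x + 944·x^3 + 1240·x^5 + 800·x^7 + 320·x^9 + 64·x^11)·Dx + (168 + 652·x^2 + 1080·x^4 + 892·x^6 + 488·x^8 + 176·x^10 + 32·x^12)·Dx^2 + (62·x + 236·x^3 + 310·x^5 + 200·x^7 + 80·x^9 + 16·x^11)·Dx^3 + (10 + 49·x^2 + 97·x^4 + 103·x^6 + 65·x^8 + 24·x^10 + 4·x^12)·Dx^4  (order 4).
h: a_k = -2, 0, 14, 0, -46/3, 0, 538/45, 0, -214/21, 0, …
ICs: h(0) = -2, h′(0) = 0, h′′(0) = 28, h′′′(0) = 0.

f: a_k = -1, 0, 2, 0, -2/3, 0, 4/45, 0, -2/315, 0, …
g: a_k = 0, 2, 0, -2/3, 0, 2/5, 0, -2/7, 0, 2/9, …
h₀=f·g: eliminate ⇒ L₀, order ≤ 2·2.
Differentiate: ansatz ord ≤ ord L₀ ⇒ L.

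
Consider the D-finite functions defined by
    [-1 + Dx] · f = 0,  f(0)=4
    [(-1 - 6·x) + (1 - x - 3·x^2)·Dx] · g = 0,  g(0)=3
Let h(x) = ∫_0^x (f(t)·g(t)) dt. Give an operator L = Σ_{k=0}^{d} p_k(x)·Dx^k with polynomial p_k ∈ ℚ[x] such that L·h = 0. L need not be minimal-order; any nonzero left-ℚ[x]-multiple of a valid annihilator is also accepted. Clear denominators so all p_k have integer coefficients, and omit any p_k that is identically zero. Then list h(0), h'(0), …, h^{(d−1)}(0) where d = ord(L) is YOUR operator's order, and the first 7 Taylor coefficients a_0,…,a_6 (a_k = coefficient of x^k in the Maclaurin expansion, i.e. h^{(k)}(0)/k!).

f: a_k = 4, 4, 2, 2/3, 1/6, 1/30, 1/180, …
g: a_k = 3, 3, 12, 21, 57, 120, 291, …
Sym-product of L_f,L_g gives L₀ (≤ ord 1).
h=∫₀ˣh₀: take L = L₀·Dx.
L = (2 + 5·x - 3·x^2)·Dx + (-1 + x + 3·x^2)·Dx^2  (order 2).
h: a_k = 0, 12, 12, 22, 35, 677/10, 3793/30, …
ICs: h(0) = 0, h′(0) = 12.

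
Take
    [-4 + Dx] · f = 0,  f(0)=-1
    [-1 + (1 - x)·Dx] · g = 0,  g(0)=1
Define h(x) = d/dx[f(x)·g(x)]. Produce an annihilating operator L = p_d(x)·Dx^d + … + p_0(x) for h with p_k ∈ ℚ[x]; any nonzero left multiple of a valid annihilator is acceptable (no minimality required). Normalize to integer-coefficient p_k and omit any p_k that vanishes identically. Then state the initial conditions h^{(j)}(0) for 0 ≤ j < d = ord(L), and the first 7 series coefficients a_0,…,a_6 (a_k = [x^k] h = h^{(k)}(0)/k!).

L = (26 - 40·x + 16·x^2) + (-5 + 9·x - 4·x^2)·Dx  (order 1).
h: a_k = -5, -26, -71, -412/3, -643/3, -874/3, -16319/45, …
ICs: h(0) = -5.

f: a_k = -1, -4, -8, -32/3, -32/3, -128/15, -256/45, …
g: a_k = 1, 1, 1, 1, 1, 1, 1, …
f·g: L₀ = L_f ⊗_s L_g, ord ≤ 1·1.
h₀' ⇒ L via d/dx closure of L₀.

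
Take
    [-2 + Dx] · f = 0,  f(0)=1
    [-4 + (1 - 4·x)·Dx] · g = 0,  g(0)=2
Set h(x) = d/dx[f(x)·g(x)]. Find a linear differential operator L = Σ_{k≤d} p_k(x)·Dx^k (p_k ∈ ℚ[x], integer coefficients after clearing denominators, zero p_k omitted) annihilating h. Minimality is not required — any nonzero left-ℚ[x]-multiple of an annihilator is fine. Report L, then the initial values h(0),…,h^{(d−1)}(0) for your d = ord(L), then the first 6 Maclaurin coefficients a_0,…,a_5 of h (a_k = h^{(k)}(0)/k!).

L = (26 - 48·x + 32·x^2) + (-3 + 16·x - 16·x^2)·Dx  (order 1).
h: a_k = 12, 104, 632, 3376, 50648/3, 1215568/15, …
ICs: h(0) = 12.

f: a_k = 1, 2, 2, 4/3, 2/3, 4/15, …
g: a_k = 2, 8, 32, 128, 512, 2048, …
Product ⇒ symmetric product L₀, ord ≤ 1.
Differentiate: ansatz ord ≤ ord L₀ ⇒ L.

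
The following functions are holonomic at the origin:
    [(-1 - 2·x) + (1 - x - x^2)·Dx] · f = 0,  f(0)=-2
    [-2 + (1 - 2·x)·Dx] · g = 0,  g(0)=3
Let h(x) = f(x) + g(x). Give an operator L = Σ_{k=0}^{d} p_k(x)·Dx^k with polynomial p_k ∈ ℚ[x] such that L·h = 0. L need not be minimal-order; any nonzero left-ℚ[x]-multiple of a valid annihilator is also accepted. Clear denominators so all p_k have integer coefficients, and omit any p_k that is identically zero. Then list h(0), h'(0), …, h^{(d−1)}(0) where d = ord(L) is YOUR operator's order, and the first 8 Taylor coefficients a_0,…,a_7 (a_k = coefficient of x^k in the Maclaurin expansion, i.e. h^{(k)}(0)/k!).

L = (-12·x + 12·x^2 - 8·x^3) + (4 - 6·x - 6·x^2 + 16·x^3 - 16·x^4)·Dx + (-1 + 5·x - 9·x^2 + 6·x^3 + 2·x^4 - 4·x^5)·Dx^2  (order 2).
h: a_k = 1, 4, 8, 18, 38, 80, 166, 342, …
ICs: h(0) = 1, h′(0) = 4.

f: a_k = -2, -2, -4, -6, -10, -16, -26, -42, …
g: a_k = 3, 6, 12, 24, 48, 96, 192, 384, …
h₀=f+g: left-lcm gives L₀, ord ≤ 2.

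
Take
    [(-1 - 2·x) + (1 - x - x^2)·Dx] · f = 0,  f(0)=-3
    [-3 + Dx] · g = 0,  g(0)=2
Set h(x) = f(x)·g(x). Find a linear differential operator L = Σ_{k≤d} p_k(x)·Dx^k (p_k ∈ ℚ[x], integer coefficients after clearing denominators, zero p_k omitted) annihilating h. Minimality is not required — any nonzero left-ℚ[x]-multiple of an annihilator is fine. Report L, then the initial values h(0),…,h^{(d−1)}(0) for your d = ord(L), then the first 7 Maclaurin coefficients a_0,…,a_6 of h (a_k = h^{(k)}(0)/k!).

L = (4 - x - 3·x^2) + (-1 + x + x^2)·Dx  (order 1).
h: a_k = -6, -24, -57, -108, -741/4, -1527/5, -19869/40, …
ICs: h(0) = -6.

f: a_k = -3, -3, -6, -9, -15, -24, -39, …
g: a_k = 2, 6, 9, 9, 27/4, 81/20, 81/40, …
L₀ := L_f ⊗_s L_g (sym. prod.), ord ≤ 1.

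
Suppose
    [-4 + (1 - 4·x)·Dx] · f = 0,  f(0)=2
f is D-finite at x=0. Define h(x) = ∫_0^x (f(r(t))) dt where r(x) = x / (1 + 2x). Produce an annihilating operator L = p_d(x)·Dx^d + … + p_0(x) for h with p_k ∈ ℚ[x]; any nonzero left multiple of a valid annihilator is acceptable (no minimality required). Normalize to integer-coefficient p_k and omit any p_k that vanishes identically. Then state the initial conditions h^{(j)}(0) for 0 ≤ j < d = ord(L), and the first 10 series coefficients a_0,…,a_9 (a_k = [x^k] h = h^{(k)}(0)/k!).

f: a_k = 2, 8, 32, 128, 512, 2048, 8192, 32768, 131072, 524288, …
Substitute x→r, Dx→(1/r')Dx; clear ⇒ L₀.
h=∫₀ˣh₀: take L = L₀·Dx.
L = 4·Dx + (-1 + 4·x^2)·Dx^2  (order 2).
h: a_k = 0, 2, 4, 16/3, 8, 64/5, 64/3, 256/7, 64, 1024/9, …
ICs: h(0) = 0, h′(0) = 2.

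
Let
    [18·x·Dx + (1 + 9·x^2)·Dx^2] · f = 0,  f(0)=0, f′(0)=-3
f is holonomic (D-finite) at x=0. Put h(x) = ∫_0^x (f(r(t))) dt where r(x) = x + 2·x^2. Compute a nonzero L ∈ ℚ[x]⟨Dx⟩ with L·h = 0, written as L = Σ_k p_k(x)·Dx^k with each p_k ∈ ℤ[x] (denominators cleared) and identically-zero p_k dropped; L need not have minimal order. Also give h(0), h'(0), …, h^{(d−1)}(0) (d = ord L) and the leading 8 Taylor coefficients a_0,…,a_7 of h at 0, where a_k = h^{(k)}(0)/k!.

L = (-4 + 18·x + 144·x^2 + 432·x^3 + 432·x^4)·Dx^2 + (1 + 4·x + 9·x^2 + 72·x^3 + 180·x^4 + 144·x^5)·Dx^3  (order 3).
h: a_k = 0, 0, -3/2, -2, 9/4, 54/5, 99/10, -414/7, …
ICs: h(0) = 0, h′(0) = 0, h′′(0) = -3.

f: a_k = 0, -3, 0, 9, 0, -243/5, 0, 2187/7, …
f∘r: x↦r, Dx↦Dx/r' in L_f ⇒ L₀.
Integrate: L := L₀·Dx.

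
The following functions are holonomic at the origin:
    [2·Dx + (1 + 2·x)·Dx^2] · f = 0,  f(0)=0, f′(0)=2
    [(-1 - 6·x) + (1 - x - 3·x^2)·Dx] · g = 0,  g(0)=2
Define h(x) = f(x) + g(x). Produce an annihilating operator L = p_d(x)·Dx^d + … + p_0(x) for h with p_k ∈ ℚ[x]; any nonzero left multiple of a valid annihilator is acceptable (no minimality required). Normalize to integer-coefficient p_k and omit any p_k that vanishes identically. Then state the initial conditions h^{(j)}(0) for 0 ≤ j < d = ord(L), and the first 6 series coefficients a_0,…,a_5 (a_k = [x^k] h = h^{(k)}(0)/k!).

L = (-74 - 412·x - 948·x^2 - 864·x^3 - 648·x^4)·Dx + (-17 - 212·x - 890·x^2 - 1644·x^3 - 1764·x^4 - 1080·x^5)·Dx^2 + (5 + 27·x + 33·x^2 - 68·x^3 - 276·x^4 - 396·x^5 - 216·x^6)·Dx^3  (order 3).
h: a_k = 2, 4, 6, 50/3, 34, 432/5, …
ICs: h(0) = 2, h′(0) = 4, h′′(0) = 12.

f: a_k = 0, 2, -2, 8/3, -4, 32/5, …
g: a_k = 2, 2, 8, 14, 38, 80, …
Weyl lclm of L_f,L_g ⇒ L₀ (ord ≤ 3).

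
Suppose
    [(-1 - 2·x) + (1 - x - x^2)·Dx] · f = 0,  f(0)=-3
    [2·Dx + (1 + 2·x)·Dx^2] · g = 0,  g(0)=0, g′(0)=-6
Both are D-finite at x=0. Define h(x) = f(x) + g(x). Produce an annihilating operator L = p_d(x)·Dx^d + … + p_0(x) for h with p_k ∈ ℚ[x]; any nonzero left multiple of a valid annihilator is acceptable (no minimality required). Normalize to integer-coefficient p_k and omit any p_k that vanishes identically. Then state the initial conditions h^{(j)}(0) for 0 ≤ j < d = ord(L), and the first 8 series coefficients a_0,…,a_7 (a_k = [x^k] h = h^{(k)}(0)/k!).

L = (34 + 92·x + 116·x^2 + 48·x^3 + 24·x^4)·Dx + (5 + 60·x + 170·x^2 + 180·x^3 + 100·x^4 + 40·x^5)·Dx^2 + (-3 - 11·x - 5·x^2 + 20·x^3 + 30·x^4 + 24·x^5 + 8·x^6)·Dx^3  (order 3).
h: a_k = -3, -9, 0, -17, -3, -216/5, -7, -825/7, …
ICs: h(0) = -3, h′(0) = -9, h′′(0) = 0.

f: a_k = -3, -3, -6, -9, -15, -24, -39, -63, …
g: a_k = 0, -6, 6, -8, 12, -96/5, 32, -384/7, …
L₀ := lclm(L_f,L_g); ord L₀ ≤ 1+2.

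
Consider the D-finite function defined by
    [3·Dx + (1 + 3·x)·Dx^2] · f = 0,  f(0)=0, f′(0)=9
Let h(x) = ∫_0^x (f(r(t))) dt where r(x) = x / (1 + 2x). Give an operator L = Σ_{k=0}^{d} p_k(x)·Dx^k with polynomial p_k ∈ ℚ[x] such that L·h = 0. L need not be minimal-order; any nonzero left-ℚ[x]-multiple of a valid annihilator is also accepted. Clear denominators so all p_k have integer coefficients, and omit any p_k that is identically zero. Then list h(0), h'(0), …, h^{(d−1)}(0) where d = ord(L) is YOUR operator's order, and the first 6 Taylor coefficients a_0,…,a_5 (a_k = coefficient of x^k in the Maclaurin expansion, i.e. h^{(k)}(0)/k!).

f: a_k = 0, 9, -27/2, 27, -243/4, 729/5, …
h₀=f(r): pull back L_f along r ⇒ L₀.
Integrate: L := L₀·Dx.
L = (7 + 20·x)·Dx^2 + (1 + 7·x + 10·x^2)·Dx^3  (order 3).
h: a_k = 0, 0, 9/2, -21/2, 117/4, -1827/20, …
ICs: h(0) = 0, h′(0) = 0, h′′(0) = 9.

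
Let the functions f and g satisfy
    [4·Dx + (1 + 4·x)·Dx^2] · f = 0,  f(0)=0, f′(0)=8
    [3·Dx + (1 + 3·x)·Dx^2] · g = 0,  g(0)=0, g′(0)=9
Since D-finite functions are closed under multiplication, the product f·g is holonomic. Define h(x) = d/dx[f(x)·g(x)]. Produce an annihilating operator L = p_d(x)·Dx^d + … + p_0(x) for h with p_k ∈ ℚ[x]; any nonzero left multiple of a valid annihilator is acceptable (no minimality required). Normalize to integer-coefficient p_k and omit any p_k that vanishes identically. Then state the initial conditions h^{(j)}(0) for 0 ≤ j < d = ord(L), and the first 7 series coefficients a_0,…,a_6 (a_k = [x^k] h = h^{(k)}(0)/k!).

L = (600 + 4032·x + 6912·x^2) + (854 + 8808·x + 30240·x^2 + 34560·x^3)·Dx + (172 + 2380·x + 12312·x^2 + 28224·x^3 + 24192·x^4)·Dx^2 + (7 + 122·x + 847·x^2 + 2928·x^3 + 5040·x^4 + 3456·x^5)·Dx^3  (order 3).
h: a_k = 0, 144, -756, 3264, -13230, 261144/5, -1019004/5, …
ICs: h(0) = 0, h′(0) = 144, h′′(0) = -1512.

f: a_k = 0, 8, -16, 128/3, -128, 2048/5, -4096/3, …
g: a_k = 0, 9, -27/2, 27, -243/4, 729/5, -729/2, …
Product ⇒ symmetric product L₀, ord ≤ 4.
h₀' ⇒ L via d/dx closure of L₀.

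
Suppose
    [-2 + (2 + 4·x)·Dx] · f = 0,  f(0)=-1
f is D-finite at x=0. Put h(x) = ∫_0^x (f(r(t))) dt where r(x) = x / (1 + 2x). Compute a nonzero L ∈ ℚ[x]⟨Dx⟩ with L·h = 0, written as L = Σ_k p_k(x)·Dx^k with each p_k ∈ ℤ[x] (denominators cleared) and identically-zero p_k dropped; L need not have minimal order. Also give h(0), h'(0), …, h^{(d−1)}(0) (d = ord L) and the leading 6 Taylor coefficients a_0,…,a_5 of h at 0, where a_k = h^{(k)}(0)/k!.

L = -Dx + (1 + 6·x + 8·x^2)·Dx^2  (order 2).
h: a_k = 0, -1, -1/2, 5/6, -13/8, 141/40, …
ICs: h(0) = 0, h′(0) = -1.

f: a_k = -1, -1, 1/2, -1/2, 5/8, -7/8, …
f∘r: x↦r, Dx↦Dx/r' in L_f ⇒ L₀.
h=∫h₀ ⇒ L = L₀·Dx.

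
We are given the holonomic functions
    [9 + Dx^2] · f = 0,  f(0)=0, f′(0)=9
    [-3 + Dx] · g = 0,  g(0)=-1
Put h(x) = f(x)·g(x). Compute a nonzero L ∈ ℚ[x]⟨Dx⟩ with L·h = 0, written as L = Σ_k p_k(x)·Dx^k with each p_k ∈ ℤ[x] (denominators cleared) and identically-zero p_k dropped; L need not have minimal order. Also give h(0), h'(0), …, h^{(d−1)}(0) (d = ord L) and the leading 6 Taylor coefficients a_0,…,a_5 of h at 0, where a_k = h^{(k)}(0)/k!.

f: a_k = 0, 9, 0, -27/2, 0, 243/40, …
g: a_k = -1, -3, -9/2, -9/2, -27/8, -81/40, …
L₀ := L_f ⊗_s L_g (sym. prod.), ord ≤ 2.
L = 18 - 6·Dx + Dx^2  (order 2).
h: a_k = 0, -9, -27, -27, 0, 243/10, …
ICs: h(0) = 0, h′(0) = -9.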